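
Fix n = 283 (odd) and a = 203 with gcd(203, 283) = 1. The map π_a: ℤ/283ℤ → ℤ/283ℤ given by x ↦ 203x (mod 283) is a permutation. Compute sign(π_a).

Orbit of 34 under x↦203x: [34, 110, 256, 179, 113, 16, 135]… (length divides ord_283(203)).
Decompose π into cycles: lengths [141, 141, 1] (3 cycles, including the fixed point 0).
Σ(ℓ_i−1) = 283−3 = 280; sign = (−1)^280 = +1.
Check: (203/283) = +1 by Zolotarev.

+1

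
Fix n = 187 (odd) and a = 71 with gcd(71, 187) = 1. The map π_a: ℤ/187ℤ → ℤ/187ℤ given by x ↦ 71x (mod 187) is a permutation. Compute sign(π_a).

Start at x=166: 166 → 5 → 168 → 147 → 152 → 133 → 93 → … (one orbit).
Cycle type of π: 80×2 + 16 + 5×2 + 1; total 6 cycles.
With 6 cycles on 187 points, sign = (−1)^{187−6} = -1.

-1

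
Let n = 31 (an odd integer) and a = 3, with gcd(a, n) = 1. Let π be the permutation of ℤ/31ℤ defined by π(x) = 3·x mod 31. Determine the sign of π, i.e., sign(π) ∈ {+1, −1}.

Orbit of 4 under x↦3x: [4, 12, 5, 15, 14, 11, 2]… (length divides ord_31(3)).
Cycle type of π: 30 + 1; total 2 cycles.
n − c = 31 − 2 = 29; sign = (−1)^29 = -1.
The Jacobi symbol (3|31) = -1 (Zolotarev) agrees.

-1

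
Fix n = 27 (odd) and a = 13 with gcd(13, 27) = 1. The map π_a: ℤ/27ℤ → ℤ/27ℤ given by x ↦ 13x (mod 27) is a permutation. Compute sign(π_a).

Trace 16: π^k(16) = [16, 19, 4, 25, 1, 13, 7] for k=0..6.
π_13 has 7 disjoint cycles with lengths [9, 9, 3, 3, 1, 1, 1] on {0,…,26}.
sign(π) = (−1)^{n − #cycles} = (−1)^{27−7} = (−1)^20 = +1.
Check: (13/27) = +1 by Zolotarev.

+1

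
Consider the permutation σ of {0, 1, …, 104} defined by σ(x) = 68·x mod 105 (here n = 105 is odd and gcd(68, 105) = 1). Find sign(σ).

Orbit of 16 under x↦68x: [16, 38, 64, 47, 46, 83, 79]… (length divides ord_105(68)).
The orbit structure of x ↦ 68x mod 105: 14 orbits of sizes [12, 12, 12, 12, 12, 12, 6, 6, 6, 4, 4, 4, 2, 1].
Σ(ℓ_i−1) = 105−14 = 91; sign = (−1)^91 = -1.
Zolotarev: (68|105) = -1, matching the cycle-count sign.

-1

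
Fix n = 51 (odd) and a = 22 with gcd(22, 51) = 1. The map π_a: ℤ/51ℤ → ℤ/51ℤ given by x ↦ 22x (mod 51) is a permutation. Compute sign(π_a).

Orbit of 22 under x↦22x: [22, 25, 40, 13, 31, 19, 10]… (length divides ord_51(22)).
Decompose π into cycles: lengths [16, 16, 16, 1, 1, 1] (6 cycles, including the fixed point 0).
6 cycles on 51: each ℓ→(−1)^(ℓ−1), product (−1)^45 = -1.
(22|51)_J = -1 (Zolotarev's lemma cross-check).

-1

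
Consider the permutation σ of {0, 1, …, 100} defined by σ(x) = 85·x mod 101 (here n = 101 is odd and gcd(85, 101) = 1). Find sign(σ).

Orbit of 100 under x↦85x: [100, 16, 47, 56, 13, 95, 96]… (length divides ord_101(85)).
3 cycles of lengths [50, 50, 1].
n − c = 101 − 3 = 98; sign = (−1)^98 = +1.
Check: (85/101) = +1 by Zolotarev.

+1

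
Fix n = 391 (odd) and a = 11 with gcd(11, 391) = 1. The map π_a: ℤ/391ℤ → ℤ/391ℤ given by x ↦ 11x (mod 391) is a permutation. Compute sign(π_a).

+1

Orbit of 4 under x↦11x: [4, 44, 93, 241, 305, 227, 151]… (length divides ord_391(11)).
π_11 has 5 disjoint cycles with lengths [176, 176, 22, 16, 1] on {0,…,390}.
5 cycles on 391: each ℓ→(−1)^(ℓ−1), product (−1)^386 = +1.
Zolotarev: (11|391) = +1, matching the cycle-count sign.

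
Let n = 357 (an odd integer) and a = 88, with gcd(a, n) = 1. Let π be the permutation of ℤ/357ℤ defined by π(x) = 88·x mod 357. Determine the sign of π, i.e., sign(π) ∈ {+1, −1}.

-1

Orbit of 274 under x↦88x: [274, 193, 205, 190, 298, 163, 64]… (length divides ord_357(88)).
π_88 has 18 disjoint cycles with lengths [48, 48, 48, 48, 48, 48, 16, 16, 16, 3, 3, 3, 3, 3, 3, 1, 1, 1] on {0,…,356}.
With 18 cycles on 357 points, sign = (−1)^{357−18} = -1.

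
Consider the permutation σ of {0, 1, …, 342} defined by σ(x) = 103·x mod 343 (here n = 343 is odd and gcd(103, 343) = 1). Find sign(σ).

Start at x=96: 96 → 284 → 97 → 44 → 73 → 316 → 306 → … (one orbit).
The orbit structure of x ↦ 103x mod 343: 4 orbits of sizes [294, 42, 6, 1].
With 4 cycles on 343 points, sign = (−1)^{343−4} = -1.

-1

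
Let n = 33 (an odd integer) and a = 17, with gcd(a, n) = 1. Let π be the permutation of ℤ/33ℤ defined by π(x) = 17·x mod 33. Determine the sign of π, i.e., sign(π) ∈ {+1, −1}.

+1

Start at x=32: 32 → 16 → 8 → 4 → 2 → 1 → 17 → … (one orbit).
5 cycles of lengths [10, 10, 10, 2, 1].
n − c = 33 − 5 = 28; sign = (−1)^28 = +1.
The Jacobi symbol (17|33) = +1 (Zolotarev) agrees.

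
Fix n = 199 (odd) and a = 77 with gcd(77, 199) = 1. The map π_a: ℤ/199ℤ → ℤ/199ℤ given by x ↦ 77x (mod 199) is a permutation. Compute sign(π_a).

-1

Trace 20: π^k(20) = [20, 147, 175, 142, 188, 148, 53] for k=0..6.
π_77 has 2 disjoint cycles with lengths [198, 1] on {0,…,198}.
Σ(ℓ_i−1) = 199−2 = 197; sign = (−1)^197 = -1.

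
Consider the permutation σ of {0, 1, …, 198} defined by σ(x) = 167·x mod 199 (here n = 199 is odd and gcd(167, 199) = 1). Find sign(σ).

Trace 135: π^k(135) = [135, 58, 134, 90, 105, 23, 60] for k=0..6.
Decompose π into cycles: lengths [198, 1] (2 cycles, including the fixed point 0).
2 cycles on 199: each ℓ→(−1)^(ℓ−1), product (−1)^197 = -1.
The Jacobi symbol (167|199) = -1 (Zolotarev) agrees.

-1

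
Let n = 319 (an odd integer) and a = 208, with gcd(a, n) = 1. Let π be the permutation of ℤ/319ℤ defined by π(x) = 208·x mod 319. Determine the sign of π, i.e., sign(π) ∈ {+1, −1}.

Orbit of 210 under x↦208x: [210, 296, 1, 208, 199, 241, 45]… (length divides ord_319(208)).
28 cycles of lengths [14, 14, 14, 14, 14, 14, 14, 14, 14, 14, 14, 14, 14, 14, 14, 14, 14, 14, 14, 14, 14, 14, 2, 2, 2, 2, 2, 1].
sign(π) = (−1)^{n − #cycles} = (−1)^{319−28} = (−1)^291 = -1.
Check: (208/319) = -1 by Zolotarev.

-1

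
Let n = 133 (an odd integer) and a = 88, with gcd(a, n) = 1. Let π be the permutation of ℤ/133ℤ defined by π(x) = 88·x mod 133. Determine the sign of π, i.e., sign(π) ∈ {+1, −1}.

Orbit of 102 under x↦88x: [102, 65, 1, 88, 30, 113]… (length divides ord_133(88)).
Cycle type of π: 6×21 + 3×2 + 1; total 24 cycles.
133 − 24 = 109 transpositions; sign(π) = (−1)^109 = -1.
Zolotarev: (88|133) = -1, matching the cycle-count sign.

-1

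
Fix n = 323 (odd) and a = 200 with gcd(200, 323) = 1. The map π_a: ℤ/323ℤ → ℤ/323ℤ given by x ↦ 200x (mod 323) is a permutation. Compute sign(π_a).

Trace 183: π^k(183) = [183, 101, 174, 239, 319, 169, 208] for k=0..6.
π_200 has 14 disjoint cycles with lengths [36, 36, 36, 36, 36, 36, 36, 36, 18, 4, 4, 4, 4, 1] on {0,…,322}.
323 − 14 = 309 transpositions; sign(π) = (−1)^309 = -1.
Zolotarev: (200|323) = -1, matching the cycle-count sign.

-1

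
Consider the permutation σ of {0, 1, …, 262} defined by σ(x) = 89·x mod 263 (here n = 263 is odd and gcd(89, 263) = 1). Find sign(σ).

+1

Orbit of 111 under x↦89x: [111, 148, 22, 117, 156, 208, 102]… (length divides ord_263(89)).
The orbit structure of x ↦ 89x mod 263: 3 orbits of sizes [131, 131, 1].
n − c = 263 − 3 = 260; sign = (−1)^260 = +1.
Zolotarev: (89|263) = +1, matching the cycle-count sign.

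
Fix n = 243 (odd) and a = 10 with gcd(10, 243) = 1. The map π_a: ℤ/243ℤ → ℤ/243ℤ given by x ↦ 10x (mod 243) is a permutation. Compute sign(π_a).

Orbit of 37 under x↦10x: [37, 127, 55, 64, 154, 82, 91]… (length divides ord_243(10)).
Cycle lengths of π_10 on ℤ/243ℤ: [27, 27, 27, 27, 27, 27, 9, 9, 9, 9, 9, 9, 3, 3, 3, 3, 3, 3, 1, 1, 1, 1, 1, 1, 1, 1, 1]; 27 cycles in total.
243 − 27 = 216 transpositions; sign(π) = (−1)^216 = +1.

+1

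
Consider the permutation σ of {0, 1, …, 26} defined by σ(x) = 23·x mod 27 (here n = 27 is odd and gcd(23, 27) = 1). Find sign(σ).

Start at x=26: 26 → 4 → 11 → 10 → 14 → 25 → 8 → … (one orbit).
The orbit structure of x ↦ 23x mod 27: 4 orbits of sizes [18, 6, 2, 1].
27 − 4 = 23 transpositions; sign(π) = (−1)^23 = -1.

-1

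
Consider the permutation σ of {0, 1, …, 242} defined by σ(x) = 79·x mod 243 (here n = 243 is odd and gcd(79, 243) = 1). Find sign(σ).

Trace 4: π^k(4) = [4, 73, 178, 211, 145, 34, 13] for k=0..6.
Cycle lengths of π_79 on ℤ/243ℤ: [81, 81, 27, 27, 9, 9, 3, 3, 1, 1, 1]; 11 cycles in total.
n − c = 243 − 11 = 232; sign = (−1)^232 = +1.

+1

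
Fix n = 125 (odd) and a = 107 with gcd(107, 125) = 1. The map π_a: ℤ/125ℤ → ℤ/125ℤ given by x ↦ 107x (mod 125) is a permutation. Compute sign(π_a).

Start at x=1: 1 → 107 → 74 → 43 → 101 → 57 → 99 → … (one orbit).
The orbit structure of x ↦ 107x mod 125: 12 orbits of sizes [20, 20, 20, 20, 20, 4, 4, 4, 4, 4, 4, 1].
Σ(ℓ_i−1) = 125−12 = 113; sign = (−1)^113 = -1.
The Jacobi symbol (107|125) = -1 (Zolotarev) agrees.

-1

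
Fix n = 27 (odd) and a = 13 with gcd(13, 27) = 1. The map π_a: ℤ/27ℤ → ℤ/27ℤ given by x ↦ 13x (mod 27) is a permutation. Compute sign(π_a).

Trace 1: π^k(1) = [1, 13, 7, 10, 22, 16, 19] for k=0..6.
Cycle lengths of π_13 on ℤ/27ℤ: [9, 9, 3, 3, 1, 1, 1]; 7 cycles in total.
7 cycles on 27: each ℓ→(−1)^(ℓ−1), product (−1)^20 = +1.
Check: (13/27) = +1 by Zolotarev.

+1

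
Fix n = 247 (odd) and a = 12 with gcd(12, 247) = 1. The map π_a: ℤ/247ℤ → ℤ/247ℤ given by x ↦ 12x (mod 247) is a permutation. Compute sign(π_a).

-1

Orbit of 144 under x↦12x: [144, 246, 235, 103, 1, 12]… (length divides ord_247(12)).
Decompose π into cycles: lengths [6, 6, 6, 6, 6, 6, 6, 6, 6, 6, 6, 6, 6, 6, 6, 6, 6, 6, 6, 6, 6, 6, 6, 6, 6, 6, 6, 6, 6, 6, 6, 6, 6, 6, 6, 6, 6, 6, 6, 2, 2, 2, 2, 2, 2, 1] (46 cycles, including the fixed point 0).
247 − 46 = 201 transpositions; sign(π) = (−1)^201 = -1.
The Jacobi symbol (12|247) = -1 (Zolotarev) agrees.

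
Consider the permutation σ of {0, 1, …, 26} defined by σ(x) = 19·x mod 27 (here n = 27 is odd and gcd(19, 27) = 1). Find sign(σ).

Orbit of 10 under x↦19x: [10, 1, 19]… (length divides ord_27(19)).
Cycle type of π: 3×6 + 1×9; total 15 cycles.
sign(π) = (−1)^{n − #cycles} = (−1)^{27−15} = (−1)^12 = +1.
Check: (19/27) = +1 by Zolotarev.

+1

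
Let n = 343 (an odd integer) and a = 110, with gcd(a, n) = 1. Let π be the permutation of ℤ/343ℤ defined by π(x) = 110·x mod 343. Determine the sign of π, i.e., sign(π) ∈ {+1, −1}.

-1

Start at x=173: 173 → 165 → 314 → 240 → 332 → 162 → 327 → … (one orbit).
Cycle lengths of π_110 on ℤ/343ℤ: [294, 42, 6, 1]; 4 cycles in total.
Σ(ℓ_i−1) = 343−4 = 339; sign = (−1)^339 = -1.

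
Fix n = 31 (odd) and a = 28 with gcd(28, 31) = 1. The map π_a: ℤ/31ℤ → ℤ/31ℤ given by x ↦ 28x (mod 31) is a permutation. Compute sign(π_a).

+1

Start at x=14: 14 → 20 → 2 → 25 → 18 → 8 → 7 → … (one orbit).
Cycle lengths of π_28 on ℤ/31ℤ: [15, 15, 1]; 3 cycles in total.
3 cycles on 31: each ℓ→(−1)^(ℓ−1), product (−1)^28 = +1.
Via Zolotarev, sign(π_{28}) = (28|31) = +1.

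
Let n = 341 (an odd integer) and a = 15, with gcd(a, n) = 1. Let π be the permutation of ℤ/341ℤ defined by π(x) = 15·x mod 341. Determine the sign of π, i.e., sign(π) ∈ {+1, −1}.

Orbit of 225 under x↦15x: [225, 306, 157, 309, 202, 302, 97]… (length divides ord_341(15)).
The orbit structure of x ↦ 15x mod 341: 36 orbits of sizes [10, 10, 10, 10, 10, 10, 10, 10, 10, 10, 10, 10, 10, 10, 10, 10, 10, 10, 10, 10, 10, 10, 10, 10, 10, 10, 10, 10, 10, 10, 10, 10, 10, 5, 5, 1].
sign(π) = (−1)^{n − #cycles} = (−1)^{341−36} = (−1)^305 = -1.
Check: (15/341) = -1 by Zolotarev.

-1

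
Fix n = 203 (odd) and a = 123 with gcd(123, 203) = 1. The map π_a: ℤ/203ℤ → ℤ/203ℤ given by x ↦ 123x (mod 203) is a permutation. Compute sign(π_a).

Orbit of 197 under x↦123x: [197, 74, 170, 1, 123, 107, 169]… (length divides ord_203(123)).
15 cycles of lengths [21, 21, 21, 21, 21, 21, 21, 21, 7, 7, 7, 7, 3, 3, 1].
15 cycles on 203: each ℓ→(−1)^(ℓ−1), product (−1)^188 = +1.
Via Zolotarev, sign(π_{123}) = (123|203) = +1.

+1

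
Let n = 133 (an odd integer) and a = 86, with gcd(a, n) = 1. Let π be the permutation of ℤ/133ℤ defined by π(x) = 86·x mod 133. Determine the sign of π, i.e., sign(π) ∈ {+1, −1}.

-1

Start at x=64: 64 → 51 → 130 → 8 → 23 → 116 → 1 → … (one orbit).
Cycle lengths of π_86 on ℤ/133ℤ: [18, 18, 18, 18, 18, 18, 18, 3, 3, 1]; 10 cycles in total.
n − c = 133 − 10 = 123; sign = (−1)^123 = -1.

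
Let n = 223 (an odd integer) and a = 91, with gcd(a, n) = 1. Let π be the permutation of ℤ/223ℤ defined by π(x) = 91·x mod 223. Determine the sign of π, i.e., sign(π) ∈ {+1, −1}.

Orbit of 7 under x↦91x: [7, 191, 210, 155, 56, 190, 119]… (length divides ord_223(91)).
π_91 has 4 disjoint cycles with lengths [74, 74, 74, 1] on {0,…,222}.
223 − 4 = 219 transpositions; sign(π) = (−1)^219 = -1.
Check: (91/223) = -1 by Zolotarev.

-1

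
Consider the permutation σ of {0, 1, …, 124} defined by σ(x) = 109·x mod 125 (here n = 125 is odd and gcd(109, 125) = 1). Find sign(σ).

+1

Orbit of 111 under x↦109x: [111, 99, 41, 94, 121, 64, 101]… (length divides ord_125(109)).
7 cycles of lengths [50, 50, 10, 10, 2, 2, 1].
With 7 cycles on 125 points, sign = (−1)^{125−7} = +1.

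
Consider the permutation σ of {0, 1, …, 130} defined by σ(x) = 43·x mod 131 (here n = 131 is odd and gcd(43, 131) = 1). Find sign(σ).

Orbit of 4 under x↦43x: [4, 41, 60, 91, 114, 55, 7]… (length divides ord_131(43)).
Cycle lengths of π_43 on ℤ/131ℤ: [65, 65, 1]; 3 cycles in total.
n − c = 131 − 3 = 128; sign = (−1)^128 = +1.

+1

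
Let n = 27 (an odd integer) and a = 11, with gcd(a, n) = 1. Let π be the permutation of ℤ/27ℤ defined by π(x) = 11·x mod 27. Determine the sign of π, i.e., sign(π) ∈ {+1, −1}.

-1

Orbit of 8 under x↦11x: [8, 7, 23, 10, 2, 22, 26]… (length divides ord_27(11)).
The orbit structure of x ↦ 11x mod 27: 4 orbits of sizes [18, 6, 2, 1].
n − c = 27 − 4 = 23; sign = (−1)^23 = -1.
Check: (11/27) = -1 by Zolotarev.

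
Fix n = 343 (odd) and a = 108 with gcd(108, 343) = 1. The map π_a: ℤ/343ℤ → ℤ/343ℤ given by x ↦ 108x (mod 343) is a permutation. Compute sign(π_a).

-1

Trace 156: π^k(156) = [156, 41, 312, 82, 281, 164, 219] for k=0..6.
Decompose π into cycles: lengths [294, 42, 6, 1] (4 cycles, including the fixed point 0).
With 4 cycles on 343 points, sign = (−1)^{343−4} = -1.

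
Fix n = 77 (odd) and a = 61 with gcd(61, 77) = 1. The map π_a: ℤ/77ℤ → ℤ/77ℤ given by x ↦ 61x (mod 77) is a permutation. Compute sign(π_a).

+1

Start at x=25: 25 → 62 → 9 → 10 → 71 → 19 → 4 → … (one orbit).
5 cycles of lengths [30, 30, 10, 6, 1].
With 5 cycles on 77 points, sign = (−1)^{77−5} = +1.
Check: (61/77) = +1 by Zolotarev.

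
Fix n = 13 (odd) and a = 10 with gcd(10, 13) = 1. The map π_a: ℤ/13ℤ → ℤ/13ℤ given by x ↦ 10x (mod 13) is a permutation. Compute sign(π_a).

Start at x=10: 10 → 9 → 12 → 3 → 4 → 1 → 10 (one orbit).
π_10 has 3 disjoint cycles with lengths [6, 6, 1] on {0,…,12}.
13 − 3 = 10 transpositions; sign(π) = (−1)^10 = +1.
(10|13)_J = +1 (Zolotarev's lemma cross-check).

+1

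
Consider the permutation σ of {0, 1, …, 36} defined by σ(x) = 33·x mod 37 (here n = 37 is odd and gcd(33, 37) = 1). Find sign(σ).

Trace 33: π^k(33) = [33, 16, 10, 34, 12, 26, 7] for k=0..6.
The orbit structure of x ↦ 33x mod 37: 5 orbits of sizes [9, 9, 9, 9, 1].
sign(π) = (−1)^{n − #cycles} = (−1)^{37−5} = (−1)^32 = +1.
Zolotarev: (33|37) = +1, matching the cycle-count sign.

+1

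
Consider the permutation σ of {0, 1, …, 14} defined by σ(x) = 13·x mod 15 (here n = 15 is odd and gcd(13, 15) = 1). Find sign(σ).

Trace 4: π^k(4) = [4, 7, 1, 13] for k=0..3.
Cycle type of π: 4×3 + 1×3; total 6 cycles.
Σ(ℓ_i−1) = 15−6 = 9; sign = (−1)^9 = -1.
The Jacobi symbol (13|15) = -1 (Zolotarev) agrees.

-1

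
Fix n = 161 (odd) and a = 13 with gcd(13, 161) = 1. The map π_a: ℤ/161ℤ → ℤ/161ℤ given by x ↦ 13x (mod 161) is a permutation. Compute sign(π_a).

Orbit of 71 under x↦13x: [71, 118, 85, 139, 36, 146, 127]… (length divides ord_161(13)).
Decompose π into cycles: lengths [22, 22, 22, 22, 22, 22, 11, 11, 2, 2, 2, 1] (12 cycles, including the fixed point 0).
161 − 12 = 149 transpositions; sign(π) = (−1)^149 = -1.
Via Zolotarev, sign(π_{13}) = (13|161) = -1.

-1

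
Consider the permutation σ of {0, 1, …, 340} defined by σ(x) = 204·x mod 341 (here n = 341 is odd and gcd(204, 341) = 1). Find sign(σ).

Trace 14: π^k(14) = [14, 128, 196, 87, 16, 195, 224] for k=0..6.
Cycle type of π: 30×10 + 15×2 + 10 + 1; total 14 cycles.
341 − 14 = 327 transpositions; sign(π) = (−1)^327 = -1.
Via Zolotarev, sign(π_{204}) = (204|341) = -1.

-1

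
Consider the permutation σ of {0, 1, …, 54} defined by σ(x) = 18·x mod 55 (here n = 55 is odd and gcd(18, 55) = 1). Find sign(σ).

+1

Start at x=8: 8 → 34 → 7 → 16 → 13 → 14 → 32 → … (one orbit).
Decompose π into cycles: lengths [20, 20, 10, 4, 1] (5 cycles, including the fixed point 0).
55 − 5 = 50 transpositions; sign(π) = (−1)^50 = +1.
Zolotarev: (18|55) = +1, matching the cycle-count sign.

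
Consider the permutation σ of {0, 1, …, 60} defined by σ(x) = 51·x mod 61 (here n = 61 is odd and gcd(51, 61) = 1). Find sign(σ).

-1

Start at x=53: 53 → 19 → 54 → 9 → 32 → 46 → 28 → … (one orbit).
π_51 has 2 disjoint cycles with lengths [60, 1] on {0,…,60}.
2 cycles on 61: each ℓ→(−1)^(ℓ−1), product (−1)^59 = -1.
Zolotarev: (51|61) = -1, matching the cycle-count sign.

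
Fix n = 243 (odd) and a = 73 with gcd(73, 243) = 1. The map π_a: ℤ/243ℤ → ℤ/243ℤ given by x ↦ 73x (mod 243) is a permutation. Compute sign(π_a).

+1

Trace 73: π^k(73) = [73, 226, 217, 46, 199, 190, 19] for k=0..6.
Cycle type of π: 27×6 + 9×6 + 3×6 + 1×9; total 27 cycles.
With 27 cycles on 243 points, sign = (−1)^{243−27} = +1.
(73|243)_J = +1 (Zolotarev's lemma cross-check).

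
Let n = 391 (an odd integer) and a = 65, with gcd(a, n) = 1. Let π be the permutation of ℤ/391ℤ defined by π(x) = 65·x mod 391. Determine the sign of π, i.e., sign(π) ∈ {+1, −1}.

Orbit of 110 under x↦65x: [110, 112, 242, 90, 376, 198, 358]… (length divides ord_391(65)).
5 cycles of lengths [176, 176, 22, 16, 1].
sign(π) = (−1)^{n − #cycles} = (−1)^{391−5} = (−1)^386 = +1.

+1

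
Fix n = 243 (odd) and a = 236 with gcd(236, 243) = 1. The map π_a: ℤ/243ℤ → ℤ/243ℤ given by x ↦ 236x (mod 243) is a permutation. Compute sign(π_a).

-1

Start at x=185: 185 → 163 → 74 → 211 → 224 → 133 → 41 → … (one orbit).
The orbit structure of x ↦ 236x mod 243: 6 orbits of sizes [162, 54, 18, 6, 2, 1].
243 − 6 = 237 transpositions; sign(π) = (−1)^237 = -1.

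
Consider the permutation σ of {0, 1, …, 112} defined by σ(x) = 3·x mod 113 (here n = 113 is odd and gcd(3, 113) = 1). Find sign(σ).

-1

Trace 49: π^k(49) = [49, 34, 102, 80, 14, 42, 13] for k=0..6.
Decompose π into cycles: lengths [112, 1] (2 cycles, including the fixed point 0).
Σ(ℓ_i−1) = 113−2 = 111; sign = (−1)^111 = -1.
Zolotarev: (3|113) = -1, matching the cycle-count sign.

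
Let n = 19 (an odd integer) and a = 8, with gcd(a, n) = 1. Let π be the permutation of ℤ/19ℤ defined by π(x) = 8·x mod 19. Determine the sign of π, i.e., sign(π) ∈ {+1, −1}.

-1

Start at x=11: 11 → 12 → 1 → 8 → 7 → 18 → 11 (one orbit).
The orbit structure of x ↦ 8x mod 19: 4 orbits of sizes [6, 6, 6, 1].
sign(π) = (−1)^{n − #cycles} = (−1)^{19−4} = (−1)^15 = -1.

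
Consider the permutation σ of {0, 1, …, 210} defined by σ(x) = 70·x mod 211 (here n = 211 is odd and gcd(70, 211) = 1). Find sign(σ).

Start at x=66: 66 → 189 → 148 → 21 → 204 → 143 → 93 → … (one orbit).
Cycle lengths of π_70 on ℤ/211ℤ: [105, 105, 1]; 3 cycles in total.
3 cycles on 211: each ℓ→(−1)^(ℓ−1), product (−1)^208 = +1.
(70|211)_J = +1 (Zolotarev's lemma cross-check).

+1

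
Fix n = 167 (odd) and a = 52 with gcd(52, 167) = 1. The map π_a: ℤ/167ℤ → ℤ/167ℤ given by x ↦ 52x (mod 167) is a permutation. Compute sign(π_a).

Trace 29: π^k(29) = [29, 5, 93, 160, 137, 110, 42] for k=0..6.
π_52 has 2 disjoint cycles with lengths [166, 1] on {0,…,166}.
With 2 cycles on 167 points, sign = (−1)^{167−2} = -1.
Via Zolotarev, sign(π_{52}) = (52|167) = -1.

-1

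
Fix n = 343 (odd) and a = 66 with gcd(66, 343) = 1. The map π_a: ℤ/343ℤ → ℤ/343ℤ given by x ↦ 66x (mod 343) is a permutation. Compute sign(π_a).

Start at x=201: 201 → 232 → 220 → 114 → 321 → 263 → 208 → … (one orbit).
Cycle lengths of π_66 on ℤ/343ℤ: [294, 42, 6, 1]; 4 cycles in total.
sign(π) = (−1)^{n − #cycles} = (−1)^{343−4} = (−1)^339 = -1.

-1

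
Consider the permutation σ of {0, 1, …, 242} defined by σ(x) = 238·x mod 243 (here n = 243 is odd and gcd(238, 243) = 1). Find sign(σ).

Start at x=163: 163 → 157 → 187 → 37 → 58 → 196 → 235 → … (one orbit).
The orbit structure of x ↦ 238x mod 243: 11 orbits of sizes [81, 81, 27, 27, 9, 9, 3, 3, 1, 1, 1].
Σ(ℓ_i−1) = 243−11 = 232; sign = (−1)^232 = +1.
Zolotarev: (238|243) = +1, matching the cycle-count sign.

+1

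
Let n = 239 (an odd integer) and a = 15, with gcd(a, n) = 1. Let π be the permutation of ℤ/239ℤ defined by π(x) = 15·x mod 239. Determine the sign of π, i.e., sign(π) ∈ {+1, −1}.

Start at x=1: 1 → 15 → 225 → 29 → 196 → 72 → 124 → … (one orbit).
The orbit structure of x ↦ 15x mod 239: 3 orbits of sizes [119, 119, 1].
sign(π) = (−1)^{n − #cycles} = (−1)^{239−3} = (−1)^236 = +1.
(15|239)_J = +1 (Zolotarev's lemma cross-check).

+1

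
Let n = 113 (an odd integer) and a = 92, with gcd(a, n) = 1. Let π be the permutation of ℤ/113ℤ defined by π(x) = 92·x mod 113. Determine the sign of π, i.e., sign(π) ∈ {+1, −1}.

Orbit of 62 under x↦92x: [62, 54, 109, 84, 44, 93, 81]… (length divides ord_113(92)).
Decompose π into cycles: lengths [112, 1] (2 cycles, including the fixed point 0).
With 2 cycles on 113 points, sign = (−1)^{113−2} = -1.
Via Zolotarev, sign(π_{92}) = (92|113) = -1.

-1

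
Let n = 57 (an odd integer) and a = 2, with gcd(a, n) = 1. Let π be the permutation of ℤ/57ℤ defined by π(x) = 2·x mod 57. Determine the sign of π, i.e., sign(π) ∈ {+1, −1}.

+1

Start at x=50: 50 → 43 → 29 → 1 → 2 → 4 → 8 → … (one orbit).
Decompose π into cycles: lengths [18, 18, 18, 2, 1] (5 cycles, including the fixed point 0).
57 − 5 = 52 transpositions; sign(π) = (−1)^52 = +1.
The Jacobi symbol (2|57) = +1 (Zolotarev) agrees.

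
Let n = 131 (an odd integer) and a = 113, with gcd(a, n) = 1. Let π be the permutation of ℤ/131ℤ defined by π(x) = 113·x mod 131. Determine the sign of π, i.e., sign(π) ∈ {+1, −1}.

Start at x=1: 1 → 113 → 62 → 63 → 45 → 107 → 39 → … (one orbit).
Cycle lengths of π_113 on ℤ/131ℤ: [13, 13, 13, 13, 13, 13, 13, 13, 13, 13, 1]; 11 cycles in total.
n − c = 131 − 11 = 120; sign = (−1)^120 = +1.

+1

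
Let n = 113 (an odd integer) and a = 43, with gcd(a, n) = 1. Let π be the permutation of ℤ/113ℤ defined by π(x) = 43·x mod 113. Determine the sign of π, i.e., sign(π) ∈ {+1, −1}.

-1

Orbit of 21 under x↦43x: [21, 112, 70, 72, 45, 14, 37]… (length divides ord_113(43)).
2 cycles of lengths [112, 1].
113 − 2 = 111 transpositions; sign(π) = (−1)^111 = -1.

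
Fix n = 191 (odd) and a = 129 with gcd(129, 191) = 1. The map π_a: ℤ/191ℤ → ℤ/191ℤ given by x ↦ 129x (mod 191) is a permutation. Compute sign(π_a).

+1

Orbit of 172 under x↦129x: [172, 32, 117, 4, 134, 96, 160]… (length divides ord_191(129)).
3 cycles of lengths [95, 95, 1].
n − c = 191 − 3 = 188; sign = (−1)^188 = +1.
Check: (129/191) = +1 by Zolotarev.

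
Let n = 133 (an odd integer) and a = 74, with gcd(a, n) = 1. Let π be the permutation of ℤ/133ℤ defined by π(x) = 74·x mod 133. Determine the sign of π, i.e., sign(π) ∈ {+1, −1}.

+1

Orbit of 9 under x↦74x: [9, 1, 74, 23, 106, 130, 44]… (length divides ord_133(74)).
Decompose π into cycles: lengths [9, 9, 9, 9, 9, 9, 9, 9, 9, 9, 9, 9, 9, 9, 3, 3, 1] (17 cycles, including the fixed point 0).
sign(π) = (−1)^{n − #cycles} = (−1)^{133−17} = (−1)^116 = +1.
Check: (74/133) = +1 by Zolotarev.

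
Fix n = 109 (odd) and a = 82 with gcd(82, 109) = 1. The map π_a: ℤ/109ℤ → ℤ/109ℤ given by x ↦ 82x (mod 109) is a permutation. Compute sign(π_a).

+1

Start at x=66: 66 → 71 → 45 → 93 → 105 → 108 → 27 → … (one orbit).
Decompose π into cycles: lengths [18, 18, 18, 18, 18, 18, 1] (7 cycles, including the fixed point 0).
Σ(ℓ_i−1) = 109−7 = 102; sign = (−1)^102 = +1.
Check: (82/109) = +1 by Zolotarev.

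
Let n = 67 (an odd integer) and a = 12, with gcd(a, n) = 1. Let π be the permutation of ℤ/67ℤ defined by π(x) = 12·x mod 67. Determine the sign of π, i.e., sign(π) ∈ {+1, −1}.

-1

Orbit of 59 under x↦12x: [59, 38, 54, 45, 4, 48, 40]… (length divides ord_67(12)).
The orbit structure of x ↦ 12x mod 67: 2 orbits of sizes [66, 1].
n − c = 67 − 2 = 65; sign = (−1)^65 = -1.
Zolotarev: (12|67) = -1, matching the cycle-count sign.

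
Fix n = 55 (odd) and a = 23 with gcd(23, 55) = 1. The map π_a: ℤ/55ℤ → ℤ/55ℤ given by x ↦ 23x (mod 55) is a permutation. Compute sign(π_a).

-1

Orbit of 34 under x↦23x: [34, 12, 1, 23]… (length divides ord_55(23)).
The orbit structure of x ↦ 23x mod 55: 22 orbits of sizes [4, 4, 4, 4, 4, 4, 4, 4, 4, 4, 4, 1, 1, 1, 1, 1, 1, 1, 1, 1, 1, 1].
Σ(ℓ_i−1) = 55−22 = 33; sign = (−1)^33 = -1.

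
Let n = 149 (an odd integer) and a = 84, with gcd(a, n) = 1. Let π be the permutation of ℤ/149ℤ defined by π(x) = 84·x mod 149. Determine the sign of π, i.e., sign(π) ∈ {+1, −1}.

Orbit of 134 under x↦84x: [134, 81, 99, 121, 32, 6, 57]… (length divides ord_149(84)).
π_84 has 2 disjoint cycles with lengths [148, 1] on {0,…,148}.
n − c = 149 − 2 = 147; sign = (−1)^147 = -1.

-1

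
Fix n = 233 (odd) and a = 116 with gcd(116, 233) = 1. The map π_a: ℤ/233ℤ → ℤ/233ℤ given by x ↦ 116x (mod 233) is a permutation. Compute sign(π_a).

Start at x=169: 169 → 32 → 217 → 8 → 229 → 2 → 232 → … (one orbit).
Decompose π into cycles: lengths [58, 58, 58, 58, 1] (5 cycles, including the fixed point 0).
5 cycles on 233: each ℓ→(−1)^(ℓ−1), product (−1)^228 = +1.
The Jacobi symbol (116|233) = +1 (Zolotarev) agrees.

+1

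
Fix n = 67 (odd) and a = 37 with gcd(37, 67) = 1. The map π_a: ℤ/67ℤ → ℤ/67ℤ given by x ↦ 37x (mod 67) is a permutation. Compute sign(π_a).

Trace 37: π^k(37) = [37, 29, 1] for k=0..2.
π_37 has 23 disjoint cycles with lengths [3, 3, 3, 3, 3, 3, 3, 3, 3, 3, 3, 3, 3, 3, 3, 3, 3, 3, 3, 3, 3, 3, 1] on {0,…,66}.
67 − 23 = 44 transpositions; sign(π) = (−1)^44 = +1.

+1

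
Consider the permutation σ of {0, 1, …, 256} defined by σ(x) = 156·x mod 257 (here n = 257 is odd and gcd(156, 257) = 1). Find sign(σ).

-1

Start at x=151: 151 → 169 → 150 → 13 → 229 → 1 → 156 → … (one orbit).
π_156 has 2 disjoint cycles with lengths [256, 1] on {0,…,256}.
sign(π) = (−1)^{n − #cycles} = (−1)^{257−2} = (−1)^255 = -1.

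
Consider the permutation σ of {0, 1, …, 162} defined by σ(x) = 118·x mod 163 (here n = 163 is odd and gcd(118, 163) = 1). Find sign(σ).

+1

Orbit of 135 under x↦118x: [135, 119, 24, 61, 26, 134, 1]… (length divides ord_163(118)).
The orbit structure of x ↦ 118x mod 163: 3 orbits of sizes [81, 81, 1].
sign(π) = (−1)^{n − #cycles} = (−1)^{163−3} = (−1)^160 = +1.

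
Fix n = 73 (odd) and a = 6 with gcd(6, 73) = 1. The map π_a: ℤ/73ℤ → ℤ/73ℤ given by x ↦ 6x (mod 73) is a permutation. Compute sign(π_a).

Start at x=23: 23 → 65 → 25 → 4 → 24 → 71 → 61 → … (one orbit).
π_6 has 3 disjoint cycles with lengths [36, 36, 1] on {0,…,72}.
Σ(ℓ_i−1) = 73−3 = 70; sign = (−1)^70 = +1.
The Jacobi symbol (6|73) = +1 (Zolotarev) agrees.

+1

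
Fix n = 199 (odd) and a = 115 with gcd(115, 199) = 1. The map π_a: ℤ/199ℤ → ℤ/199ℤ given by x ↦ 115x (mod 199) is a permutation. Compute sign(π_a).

Trace 139: π^k(139) = [139, 65, 112, 144, 43, 169, 132] for k=0..6.
3 cycles of lengths [99, 99, 1].
199 − 3 = 196 transpositions; sign(π) = (−1)^196 = +1.
Zolotarev: (115|199) = +1, matching the cycle-count sign.

+1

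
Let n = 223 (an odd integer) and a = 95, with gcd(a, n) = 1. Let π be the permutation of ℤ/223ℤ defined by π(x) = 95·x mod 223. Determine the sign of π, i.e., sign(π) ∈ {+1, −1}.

-1

Start at x=82: 82 → 208 → 136 → 209 → 8 → 91 → 171 → … (one orbit).
Cycle type of π: 74×3 + 1; total 4 cycles.
sign(π) = (−1)^{n − #cycles} = (−1)^{223−4} = (−1)^219 = -1.
Via Zolotarev, sign(π_{95}) = (95|223) = -1.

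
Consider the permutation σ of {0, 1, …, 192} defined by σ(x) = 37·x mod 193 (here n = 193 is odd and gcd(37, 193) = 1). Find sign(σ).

Trace 35: π^k(35) = [35, 137, 51, 150, 146, 191, 119] for k=0..6.
2 cycles of lengths [192, 1].
193 − 2 = 191 transpositions; sign(π) = (−1)^191 = -1.
Check: (37/193) = -1 by Zolotarev.

-1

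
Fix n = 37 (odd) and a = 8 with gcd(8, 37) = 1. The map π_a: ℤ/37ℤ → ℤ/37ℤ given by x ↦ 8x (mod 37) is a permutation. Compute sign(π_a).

Trace 23: π^k(23) = [23, 36, 29, 10, 6, 11, 14] for k=0..6.
π_8 has 4 disjoint cycles with lengths [12, 12, 12, 1] on {0,…,36}.
Σ(ℓ_i−1) = 37−4 = 33; sign = (−1)^33 = -1.
Via Zolotarev, sign(π_{8}) = (8|37) = -1.

-1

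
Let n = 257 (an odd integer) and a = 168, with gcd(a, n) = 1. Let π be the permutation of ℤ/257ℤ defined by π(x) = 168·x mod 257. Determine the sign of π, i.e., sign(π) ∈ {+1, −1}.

Trace 116: π^k(116) = [116, 213, 61, 225, 21, 187, 62] for k=0..6.
3 cycles of lengths [128, 128, 1].
Σ(ℓ_i−1) = 257−3 = 254; sign = (−1)^254 = +1.
Via Zolotarev, sign(π_{168}) = (168|257) = +1.

+1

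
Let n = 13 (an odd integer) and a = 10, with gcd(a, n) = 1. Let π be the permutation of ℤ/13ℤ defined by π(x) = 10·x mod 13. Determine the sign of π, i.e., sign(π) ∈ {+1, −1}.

Orbit of 3 under x↦10x: [3, 4, 1, 10, 9, 12]… (length divides ord_13(10)).
Cycle lengths of π_10 on ℤ/13ℤ: [6, 6, 1]; 3 cycles in total.
13 − 3 = 10 transpositions; sign(π) = (−1)^10 = +1.
The Jacobi symbol (10|13) = +1 (Zolotarev) agrees.

+1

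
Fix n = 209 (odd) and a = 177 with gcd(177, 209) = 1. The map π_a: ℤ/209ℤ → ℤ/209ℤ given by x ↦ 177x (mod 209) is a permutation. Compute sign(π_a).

Start at x=177: 177 → 188 → 45 → 23 → 100 → 144 → 199 → … (one orbit).
Decompose π into cycles: lengths [9, 9, 9, 9, 9, 9, 9, 9, 9, 9, 9, 9, 9, 9, 9, 9, 9, 9, 9, 9, 9, 9, 1, 1, 1, 1, 1, 1, 1, 1, 1, 1, 1] (33 cycles, including the fixed point 0).
33 cycles on 209: each ℓ→(−1)^(ℓ−1), product (−1)^176 = +1.
(177|209)_J = +1 (Zolotarev's lemma cross-check).

+1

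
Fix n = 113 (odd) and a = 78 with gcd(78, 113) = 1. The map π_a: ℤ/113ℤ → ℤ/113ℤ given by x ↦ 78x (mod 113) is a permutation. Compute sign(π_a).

Orbit of 69 under x↦78x: [69, 71, 1, 78, 95, 65, 98]… (length divides ord_113(78)).
The orbit structure of x ↦ 78x mod 113: 8 orbits of sizes [16, 16, 16, 16, 16, 16, 16, 1].
With 8 cycles on 113 points, sign = (−1)^{113−8} = -1.
(78|113)_J = -1 (Zolotarev's lemma cross-check).

-1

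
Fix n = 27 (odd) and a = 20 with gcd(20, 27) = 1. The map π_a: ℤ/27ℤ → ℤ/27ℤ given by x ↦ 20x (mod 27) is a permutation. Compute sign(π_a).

-1

Trace 17: π^k(17) = [17, 16, 23, 1, 20, 22, 8] for k=0..6.
The orbit structure of x ↦ 20x mod 27: 4 orbits of sizes [18, 6, 2, 1].
n − c = 27 − 4 = 23; sign = (−1)^23 = -1.
Via Zolotarev, sign(π_{20}) = (20|27) = -1.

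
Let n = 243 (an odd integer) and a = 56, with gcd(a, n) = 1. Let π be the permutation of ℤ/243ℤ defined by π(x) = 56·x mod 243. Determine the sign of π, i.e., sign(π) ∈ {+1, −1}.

-1

Start at x=34: 34 → 203 → 190 → 191 → 4 → 224 → 151 → … (one orbit).
Cycle type of π: 162 + 54 + 18 + 6 + 2 + 1; total 6 cycles.
sign(π) = (−1)^{n − #cycles} = (−1)^{243−6} = (−1)^237 = -1.
Check: (56/243) = -1 by Zolotarev.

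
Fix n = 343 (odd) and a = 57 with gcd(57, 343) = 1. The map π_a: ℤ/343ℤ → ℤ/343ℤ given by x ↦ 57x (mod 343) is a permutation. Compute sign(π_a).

+1

Trace 99: π^k(99) = [99, 155, 260, 71, 274, 183, 141] for k=0..6.
π_57 has 19 disjoint cycles with lengths [49, 49, 49, 49, 49, 49, 7, 7, 7, 7, 7, 7, 1, 1, 1, 1, 1, 1, 1] on {0,…,342}.
With 19 cycles on 343 points, sign = (−1)^{343−19} = +1.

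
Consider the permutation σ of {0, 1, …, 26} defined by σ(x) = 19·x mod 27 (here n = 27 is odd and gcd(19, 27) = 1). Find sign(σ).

+1

Orbit of 1 under x↦19x: [1, 19, 10]… (length divides ord_27(19)).
15 cycles of lengths [3, 3, 3, 3, 3, 3, 1, 1, 1, 1, 1, 1, 1, 1, 1].
15 cycles on 27: each ℓ→(−1)^(ℓ−1), product (−1)^12 = +1.
(19|27)_J = +1 (Zolotarev's lemma cross-check).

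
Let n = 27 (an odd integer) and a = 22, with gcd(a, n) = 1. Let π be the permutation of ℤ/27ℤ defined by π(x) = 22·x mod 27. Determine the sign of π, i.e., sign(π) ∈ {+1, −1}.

Start at x=13: 13 → 16 → 1 → 22 → 25 → 10 → 4 → … (one orbit).
π_22 has 7 disjoint cycles with lengths [9, 9, 3, 3, 1, 1, 1] on {0,…,26}.
sign(π) = (−1)^{n − #cycles} = (−1)^{27−7} = (−1)^20 = +1.

+1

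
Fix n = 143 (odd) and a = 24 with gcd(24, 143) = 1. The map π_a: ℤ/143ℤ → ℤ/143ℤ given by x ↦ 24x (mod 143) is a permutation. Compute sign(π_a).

+1

Orbit of 32 under x↦24x: [32, 53, 128, 69, 83, 133, 46]… (length divides ord_143(24)).
π_24 has 5 disjoint cycles with lengths [60, 60, 12, 10, 1] on {0,…,142}.
With 5 cycles on 143 points, sign = (−1)^{143−5} = +1.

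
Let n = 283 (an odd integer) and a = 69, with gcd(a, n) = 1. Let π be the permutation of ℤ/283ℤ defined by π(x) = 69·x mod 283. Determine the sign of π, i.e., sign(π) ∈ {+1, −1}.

-1

Trace 69: π^k(69) = [69, 233, 229, 236, 153, 86, 274] for k=0..6.
π_69 has 2 disjoint cycles with lengths [282, 1] on {0,…,282}.
With 2 cycles on 283 points, sign = (−1)^{283−2} = -1.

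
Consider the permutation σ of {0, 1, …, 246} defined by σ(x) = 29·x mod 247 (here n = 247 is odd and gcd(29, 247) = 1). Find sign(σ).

Start at x=27: 27 → 42 → 230 → 1 → 29 → 100 → 183 → … (one orbit).
Decompose π into cycles: lengths [18, 18, 18, 18, 18, 18, 18, 18, 18, 18, 18, 18, 18, 3, 3, 3, 3, 1] (18 cycles, including the fixed point 0).
n − c = 247 − 18 = 229; sign = (−1)^229 = -1.
Zolotarev: (29|247) = -1, matching the cycle-count sign.

-1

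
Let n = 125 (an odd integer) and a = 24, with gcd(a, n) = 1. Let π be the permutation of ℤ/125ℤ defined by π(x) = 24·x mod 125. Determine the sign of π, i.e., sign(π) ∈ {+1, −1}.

Trace 51: π^k(51) = [51, 99, 1, 24, 76, 74, 26] for k=0..6.
The orbit structure of x ↦ 24x mod 125: 23 orbits of sizes [10, 10, 10, 10, 10, 10, 10, 10, 10, 10, 2, 2, 2, 2, 2, 2, 2, 2, 2, 2, 2, 2, 1].
23 cycles on 125: each ℓ→(−1)^(ℓ−1), product (−1)^102 = +1.

+1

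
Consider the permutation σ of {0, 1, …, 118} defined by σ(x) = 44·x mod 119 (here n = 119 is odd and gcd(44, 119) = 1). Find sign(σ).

-1

Orbit of 67 under x↦44x: [67, 92, 2, 88, 64, 79, 25]… (length divides ord_119(44)).
Cycle lengths of π_44 on ℤ/119ℤ: [48, 48, 16, 3, 3, 1]; 6 cycles in total.
n − c = 119 − 6 = 113; sign = (−1)^113 = -1.
Zolotarev: (44|119) = -1, matching the cycle-count sign.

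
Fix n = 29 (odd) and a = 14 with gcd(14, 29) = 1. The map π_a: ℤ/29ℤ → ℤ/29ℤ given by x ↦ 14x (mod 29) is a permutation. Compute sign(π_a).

Orbit of 3 under x↦14x: [3, 13, 8, 25, 2, 28, 15]… (length divides ord_29(14)).
2 cycles of lengths [28, 1].
2 cycles on 29: each ℓ→(−1)^(ℓ−1), product (−1)^27 = -1.
(14|29)_J = -1 (Zolotarev's lemma cross-check).

-1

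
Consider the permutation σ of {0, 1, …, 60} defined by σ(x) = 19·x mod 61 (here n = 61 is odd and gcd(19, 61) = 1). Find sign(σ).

Start at x=45: 45 → 1 → 19 → 56 → 27 → 25 → 48 → … (one orbit).
The orbit structure of x ↦ 19x mod 61: 3 orbits of sizes [30, 30, 1].
sign(π) = (−1)^{n − #cycles} = (−1)^{61−3} = (−1)^58 = +1.
The Jacobi symbol (19|61) = +1 (Zolotarev) agrees.

+1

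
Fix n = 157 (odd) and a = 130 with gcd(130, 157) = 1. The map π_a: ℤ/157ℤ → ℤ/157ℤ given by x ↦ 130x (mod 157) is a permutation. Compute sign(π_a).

+1

Start at x=16: 16 → 39 → 46 → 14 → 93 → 1 → 130 → … (one orbit).
13 cycles of lengths [13, 13, 13, 13, 13, 13, 13, 13, 13, 13, 13, 13, 1].
13 cycles on 157: each ℓ→(−1)^(ℓ−1), product (−1)^144 = +1.
The Jacobi symbol (130|157) = +1 (Zolotarev) agrees.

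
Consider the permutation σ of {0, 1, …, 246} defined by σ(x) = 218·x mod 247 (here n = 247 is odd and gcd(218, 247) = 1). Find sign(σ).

Trace 17: π^k(17) = [17, 1, 218, 100, 64, 120, 225] for k=0..6.
Cycle type of π: 18×12 + 9×2 + 6×2 + 1; total 17 cycles.
n − c = 247 − 17 = 230; sign = (−1)^230 = +1.
The Jacobi symbol (218|247) = +1 (Zolotarev) agrees.

+1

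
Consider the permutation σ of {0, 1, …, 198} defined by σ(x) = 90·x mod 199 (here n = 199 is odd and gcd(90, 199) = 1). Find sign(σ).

Orbit of 61 under x↦90x: [61, 117, 182, 62, 8, 123, 125]… (length divides ord_199(90)).
Cycle lengths of π_90 on ℤ/199ℤ: [33, 33, 33, 33, 33, 33, 1]; 7 cycles in total.
sign(π) = (−1)^{n − #cycles} = (−1)^{199−7} = (−1)^192 = +1.

+1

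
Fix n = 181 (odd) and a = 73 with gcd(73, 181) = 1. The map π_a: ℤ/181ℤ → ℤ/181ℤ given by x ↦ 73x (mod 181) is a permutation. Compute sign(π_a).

Orbit of 132 under x↦73x: [132, 43, 62, 1, 73, 80, 48]… (length divides ord_181(73)).
Decompose π into cycles: lengths [9, 9, 9, 9, 9, 9, 9, 9, 9, 9, 9, 9, 9, 9, 9, 9, 9, 9, 9, 9, 1] (21 cycles, including the fixed point 0).
181 − 21 = 160 transpositions; sign(π) = (−1)^160 = +1.

+1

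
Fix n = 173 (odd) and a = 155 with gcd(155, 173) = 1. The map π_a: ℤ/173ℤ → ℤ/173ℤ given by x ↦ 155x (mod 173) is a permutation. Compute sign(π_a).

Orbit of 164 under x↦155x: [164, 162, 25, 69, 142, 39, 163]… (length divides ord_173(155)).
π_155 has 2 disjoint cycles with lengths [172, 1] on {0,…,172}.
n − c = 173 − 2 = 171; sign = (−1)^171 = -1.
Zolotarev: (155|173) = -1, matching the cycle-count sign.

-1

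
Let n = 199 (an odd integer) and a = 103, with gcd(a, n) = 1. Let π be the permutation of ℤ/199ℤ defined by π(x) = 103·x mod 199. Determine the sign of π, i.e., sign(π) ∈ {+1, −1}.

+1

Orbit of 62 under x↦103x: [62, 18, 63, 121, 125, 139, 188]… (length divides ord_199(103)).
19 cycles of lengths [11, 11, 11, 11, 11, 11, 11, 11, 11, 11, 11, 11, 11, 11, 11, 11, 11, 11, 1].
19 cycles on 199: each ℓ→(−1)^(ℓ−1), product (−1)^180 = +1.
Via Zolotarev, sign(π_{103}) = (103|199) = +1.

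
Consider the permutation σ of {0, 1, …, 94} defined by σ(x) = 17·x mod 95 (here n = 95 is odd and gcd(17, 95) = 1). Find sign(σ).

Trace 16: π^k(16) = [16, 82, 64, 43, 66, 77, 74] for k=0..6.
Cycle lengths of π_17 on ℤ/95ℤ: [36, 36, 9, 9, 4, 1]; 6 cycles in total.
n − c = 95 − 6 = 89; sign = (−1)^89 = -1.
(17|95)_J = -1 (Zolotarev's lemma cross-check).

-1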